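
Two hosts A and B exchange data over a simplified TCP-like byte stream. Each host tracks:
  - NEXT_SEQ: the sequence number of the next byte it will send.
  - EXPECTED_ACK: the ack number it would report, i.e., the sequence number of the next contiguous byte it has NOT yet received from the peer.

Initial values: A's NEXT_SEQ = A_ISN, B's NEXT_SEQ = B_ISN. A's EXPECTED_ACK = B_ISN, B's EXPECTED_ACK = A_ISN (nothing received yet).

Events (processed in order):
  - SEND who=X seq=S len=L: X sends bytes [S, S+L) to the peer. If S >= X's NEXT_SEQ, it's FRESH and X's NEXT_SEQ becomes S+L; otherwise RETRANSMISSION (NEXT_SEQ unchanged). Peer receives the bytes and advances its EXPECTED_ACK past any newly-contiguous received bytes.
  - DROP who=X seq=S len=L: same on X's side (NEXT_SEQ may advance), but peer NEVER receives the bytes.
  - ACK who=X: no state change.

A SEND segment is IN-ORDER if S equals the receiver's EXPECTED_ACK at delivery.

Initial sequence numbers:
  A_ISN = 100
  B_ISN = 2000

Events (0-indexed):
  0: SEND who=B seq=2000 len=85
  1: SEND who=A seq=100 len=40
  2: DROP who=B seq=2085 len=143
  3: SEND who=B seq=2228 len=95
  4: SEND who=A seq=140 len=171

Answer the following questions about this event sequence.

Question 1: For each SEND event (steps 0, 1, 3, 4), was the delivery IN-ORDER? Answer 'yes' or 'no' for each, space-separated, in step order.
Step 0: SEND seq=2000 -> in-order
Step 1: SEND seq=100 -> in-order
Step 3: SEND seq=2228 -> out-of-order
Step 4: SEND seq=140 -> in-order

Answer: yes yes no yes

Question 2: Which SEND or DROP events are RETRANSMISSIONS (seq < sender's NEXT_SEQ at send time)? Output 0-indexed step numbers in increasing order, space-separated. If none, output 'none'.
Answer: none

Derivation:
Step 0: SEND seq=2000 -> fresh
Step 1: SEND seq=100 -> fresh
Step 2: DROP seq=2085 -> fresh
Step 3: SEND seq=2228 -> fresh
Step 4: SEND seq=140 -> fresh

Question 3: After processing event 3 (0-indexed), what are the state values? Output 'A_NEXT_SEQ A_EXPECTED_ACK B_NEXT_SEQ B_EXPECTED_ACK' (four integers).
After event 0: A_seq=100 A_ack=2085 B_seq=2085 B_ack=100
After event 1: A_seq=140 A_ack=2085 B_seq=2085 B_ack=140
After event 2: A_seq=140 A_ack=2085 B_seq=2228 B_ack=140
After event 3: A_seq=140 A_ack=2085 B_seq=2323 B_ack=140

140 2085 2323 140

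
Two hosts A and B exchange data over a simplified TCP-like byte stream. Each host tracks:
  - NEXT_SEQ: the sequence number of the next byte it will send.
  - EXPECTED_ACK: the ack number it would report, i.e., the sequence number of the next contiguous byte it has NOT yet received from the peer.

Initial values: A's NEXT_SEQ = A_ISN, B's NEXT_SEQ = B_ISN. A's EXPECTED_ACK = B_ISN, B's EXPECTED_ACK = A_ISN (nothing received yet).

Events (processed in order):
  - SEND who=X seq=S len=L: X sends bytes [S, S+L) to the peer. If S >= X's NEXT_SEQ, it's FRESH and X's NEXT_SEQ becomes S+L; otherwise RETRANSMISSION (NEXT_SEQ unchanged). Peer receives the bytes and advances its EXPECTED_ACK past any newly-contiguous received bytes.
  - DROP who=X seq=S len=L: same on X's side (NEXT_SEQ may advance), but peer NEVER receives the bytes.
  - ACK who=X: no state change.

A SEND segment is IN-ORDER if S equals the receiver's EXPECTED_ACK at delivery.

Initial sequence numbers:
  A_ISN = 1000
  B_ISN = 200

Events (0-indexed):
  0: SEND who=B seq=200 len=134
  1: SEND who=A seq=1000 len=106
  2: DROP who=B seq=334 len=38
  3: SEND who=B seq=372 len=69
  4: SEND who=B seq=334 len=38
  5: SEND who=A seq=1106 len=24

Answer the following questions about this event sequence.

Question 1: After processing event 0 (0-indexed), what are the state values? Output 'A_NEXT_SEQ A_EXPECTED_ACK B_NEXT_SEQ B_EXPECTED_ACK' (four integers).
After event 0: A_seq=1000 A_ack=334 B_seq=334 B_ack=1000

1000 334 334 1000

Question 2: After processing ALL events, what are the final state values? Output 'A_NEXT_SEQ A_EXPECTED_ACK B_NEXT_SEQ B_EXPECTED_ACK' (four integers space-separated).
Answer: 1130 441 441 1130

Derivation:
After event 0: A_seq=1000 A_ack=334 B_seq=334 B_ack=1000
After event 1: A_seq=1106 A_ack=334 B_seq=334 B_ack=1106
After event 2: A_seq=1106 A_ack=334 B_seq=372 B_ack=1106
After event 3: A_seq=1106 A_ack=334 B_seq=441 B_ack=1106
After event 4: A_seq=1106 A_ack=441 B_seq=441 B_ack=1106
After event 5: A_seq=1130 A_ack=441 B_seq=441 B_ack=1130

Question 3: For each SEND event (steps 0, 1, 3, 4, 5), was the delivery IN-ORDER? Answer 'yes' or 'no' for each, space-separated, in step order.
Step 0: SEND seq=200 -> in-order
Step 1: SEND seq=1000 -> in-order
Step 3: SEND seq=372 -> out-of-order
Step 4: SEND seq=334 -> in-order
Step 5: SEND seq=1106 -> in-order

Answer: yes yes no yes yes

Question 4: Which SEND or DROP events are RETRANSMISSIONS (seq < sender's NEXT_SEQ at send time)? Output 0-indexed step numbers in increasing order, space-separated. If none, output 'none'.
Answer: 4

Derivation:
Step 0: SEND seq=200 -> fresh
Step 1: SEND seq=1000 -> fresh
Step 2: DROP seq=334 -> fresh
Step 3: SEND seq=372 -> fresh
Step 4: SEND seq=334 -> retransmit
Step 5: SEND seq=1106 -> fresh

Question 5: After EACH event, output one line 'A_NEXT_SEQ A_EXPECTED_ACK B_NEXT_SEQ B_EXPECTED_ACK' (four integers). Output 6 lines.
1000 334 334 1000
1106 334 334 1106
1106 334 372 1106
1106 334 441 1106
1106 441 441 1106
1130 441 441 1130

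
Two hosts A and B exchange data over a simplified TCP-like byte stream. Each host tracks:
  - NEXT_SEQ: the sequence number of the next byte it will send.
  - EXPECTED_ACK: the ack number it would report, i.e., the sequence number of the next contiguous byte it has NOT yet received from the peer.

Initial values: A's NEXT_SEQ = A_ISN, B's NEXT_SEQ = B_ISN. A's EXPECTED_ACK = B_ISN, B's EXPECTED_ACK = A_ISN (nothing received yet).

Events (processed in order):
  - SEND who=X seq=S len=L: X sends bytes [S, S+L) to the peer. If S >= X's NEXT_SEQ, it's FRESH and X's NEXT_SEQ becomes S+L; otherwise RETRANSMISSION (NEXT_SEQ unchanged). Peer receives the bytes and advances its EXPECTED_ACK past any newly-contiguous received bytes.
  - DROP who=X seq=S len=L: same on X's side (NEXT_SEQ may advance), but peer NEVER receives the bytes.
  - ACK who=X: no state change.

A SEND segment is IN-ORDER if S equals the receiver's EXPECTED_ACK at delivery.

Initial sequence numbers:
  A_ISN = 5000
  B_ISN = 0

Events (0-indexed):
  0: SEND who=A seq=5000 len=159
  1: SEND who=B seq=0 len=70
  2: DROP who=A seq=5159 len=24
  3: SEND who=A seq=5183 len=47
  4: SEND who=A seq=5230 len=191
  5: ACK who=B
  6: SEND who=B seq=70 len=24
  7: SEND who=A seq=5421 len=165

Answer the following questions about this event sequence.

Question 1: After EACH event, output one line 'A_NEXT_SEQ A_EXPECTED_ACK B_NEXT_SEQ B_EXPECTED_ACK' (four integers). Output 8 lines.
5159 0 0 5159
5159 70 70 5159
5183 70 70 5159
5230 70 70 5159
5421 70 70 5159
5421 70 70 5159
5421 94 94 5159
5586 94 94 5159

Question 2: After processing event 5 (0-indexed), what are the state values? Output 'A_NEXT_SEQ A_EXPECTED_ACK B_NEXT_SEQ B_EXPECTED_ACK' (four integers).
After event 0: A_seq=5159 A_ack=0 B_seq=0 B_ack=5159
After event 1: A_seq=5159 A_ack=70 B_seq=70 B_ack=5159
After event 2: A_seq=5183 A_ack=70 B_seq=70 B_ack=5159
After event 3: A_seq=5230 A_ack=70 B_seq=70 B_ack=5159
After event 4: A_seq=5421 A_ack=70 B_seq=70 B_ack=5159
After event 5: A_seq=5421 A_ack=70 B_seq=70 B_ack=5159

5421 70 70 5159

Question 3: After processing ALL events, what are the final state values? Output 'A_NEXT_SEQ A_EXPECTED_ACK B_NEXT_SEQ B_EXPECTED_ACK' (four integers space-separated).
Answer: 5586 94 94 5159

Derivation:
After event 0: A_seq=5159 A_ack=0 B_seq=0 B_ack=5159
After event 1: A_seq=5159 A_ack=70 B_seq=70 B_ack=5159
After event 2: A_seq=5183 A_ack=70 B_seq=70 B_ack=5159
After event 3: A_seq=5230 A_ack=70 B_seq=70 B_ack=5159
After event 4: A_seq=5421 A_ack=70 B_seq=70 B_ack=5159
After event 5: A_seq=5421 A_ack=70 B_seq=70 B_ack=5159
After event 6: A_seq=5421 A_ack=94 B_seq=94 B_ack=5159
After event 7: A_seq=5586 A_ack=94 B_seq=94 B_ack=5159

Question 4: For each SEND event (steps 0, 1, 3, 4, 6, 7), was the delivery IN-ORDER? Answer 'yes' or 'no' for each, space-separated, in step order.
Answer: yes yes no no yes no

Derivation:
Step 0: SEND seq=5000 -> in-order
Step 1: SEND seq=0 -> in-order
Step 3: SEND seq=5183 -> out-of-order
Step 4: SEND seq=5230 -> out-of-order
Step 6: SEND seq=70 -> in-order
Step 7: SEND seq=5421 -> out-of-order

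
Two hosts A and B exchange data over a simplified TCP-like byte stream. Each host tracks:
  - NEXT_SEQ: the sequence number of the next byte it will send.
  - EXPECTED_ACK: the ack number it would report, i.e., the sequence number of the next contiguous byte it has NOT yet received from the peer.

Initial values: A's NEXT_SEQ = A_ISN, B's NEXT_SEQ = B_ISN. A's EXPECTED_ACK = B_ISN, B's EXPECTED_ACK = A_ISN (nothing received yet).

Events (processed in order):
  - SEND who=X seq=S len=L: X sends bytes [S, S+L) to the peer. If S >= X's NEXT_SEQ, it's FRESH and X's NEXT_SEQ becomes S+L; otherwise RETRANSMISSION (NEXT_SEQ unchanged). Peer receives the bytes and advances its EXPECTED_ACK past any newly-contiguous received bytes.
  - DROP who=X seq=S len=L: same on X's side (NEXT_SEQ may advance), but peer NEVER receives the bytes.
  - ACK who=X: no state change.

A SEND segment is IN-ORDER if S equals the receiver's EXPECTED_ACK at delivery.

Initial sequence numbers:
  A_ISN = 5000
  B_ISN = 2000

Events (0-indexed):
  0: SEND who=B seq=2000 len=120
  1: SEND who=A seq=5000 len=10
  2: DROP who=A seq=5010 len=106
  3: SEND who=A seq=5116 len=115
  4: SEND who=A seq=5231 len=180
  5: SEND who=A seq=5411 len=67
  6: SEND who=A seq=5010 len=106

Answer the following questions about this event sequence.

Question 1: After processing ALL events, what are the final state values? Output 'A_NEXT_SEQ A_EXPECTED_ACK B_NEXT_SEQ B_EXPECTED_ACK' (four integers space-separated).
Answer: 5478 2120 2120 5478

Derivation:
After event 0: A_seq=5000 A_ack=2120 B_seq=2120 B_ack=5000
After event 1: A_seq=5010 A_ack=2120 B_seq=2120 B_ack=5010
After event 2: A_seq=5116 A_ack=2120 B_seq=2120 B_ack=5010
After event 3: A_seq=5231 A_ack=2120 B_seq=2120 B_ack=5010
After event 4: A_seq=5411 A_ack=2120 B_seq=2120 B_ack=5010
After event 5: A_seq=5478 A_ack=2120 B_seq=2120 B_ack=5010
After event 6: A_seq=5478 A_ack=2120 B_seq=2120 B_ack=5478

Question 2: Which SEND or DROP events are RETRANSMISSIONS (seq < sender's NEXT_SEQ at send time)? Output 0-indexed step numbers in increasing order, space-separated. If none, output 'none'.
Step 0: SEND seq=2000 -> fresh
Step 1: SEND seq=5000 -> fresh
Step 2: DROP seq=5010 -> fresh
Step 3: SEND seq=5116 -> fresh
Step 4: SEND seq=5231 -> fresh
Step 5: SEND seq=5411 -> fresh
Step 6: SEND seq=5010 -> retransmit

Answer: 6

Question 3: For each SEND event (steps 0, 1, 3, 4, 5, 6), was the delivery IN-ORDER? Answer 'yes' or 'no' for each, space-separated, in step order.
Answer: yes yes no no no yes

Derivation:
Step 0: SEND seq=2000 -> in-order
Step 1: SEND seq=5000 -> in-order
Step 3: SEND seq=5116 -> out-of-order
Step 4: SEND seq=5231 -> out-of-order
Step 5: SEND seq=5411 -> out-of-order
Step 6: SEND seq=5010 -> in-order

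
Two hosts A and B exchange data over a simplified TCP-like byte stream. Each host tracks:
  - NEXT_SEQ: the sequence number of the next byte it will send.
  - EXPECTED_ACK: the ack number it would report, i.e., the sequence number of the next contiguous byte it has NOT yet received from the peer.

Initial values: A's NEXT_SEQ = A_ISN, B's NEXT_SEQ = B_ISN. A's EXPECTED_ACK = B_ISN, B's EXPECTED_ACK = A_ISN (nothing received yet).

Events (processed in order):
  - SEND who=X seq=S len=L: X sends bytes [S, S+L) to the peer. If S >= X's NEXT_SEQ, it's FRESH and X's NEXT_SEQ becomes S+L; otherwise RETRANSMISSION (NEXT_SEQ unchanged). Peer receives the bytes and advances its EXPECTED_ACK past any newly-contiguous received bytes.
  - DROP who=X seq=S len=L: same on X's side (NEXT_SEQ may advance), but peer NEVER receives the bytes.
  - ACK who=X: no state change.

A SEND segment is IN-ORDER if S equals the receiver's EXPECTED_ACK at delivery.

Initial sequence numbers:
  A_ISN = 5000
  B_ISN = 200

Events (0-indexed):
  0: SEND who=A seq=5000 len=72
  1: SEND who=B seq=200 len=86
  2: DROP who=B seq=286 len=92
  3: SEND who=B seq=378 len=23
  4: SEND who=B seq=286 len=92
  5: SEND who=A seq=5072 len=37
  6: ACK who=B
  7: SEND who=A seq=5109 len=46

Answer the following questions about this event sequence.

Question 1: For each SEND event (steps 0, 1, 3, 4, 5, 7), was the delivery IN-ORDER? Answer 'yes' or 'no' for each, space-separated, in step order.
Step 0: SEND seq=5000 -> in-order
Step 1: SEND seq=200 -> in-order
Step 3: SEND seq=378 -> out-of-order
Step 4: SEND seq=286 -> in-order
Step 5: SEND seq=5072 -> in-order
Step 7: SEND seq=5109 -> in-order

Answer: yes yes no yes yes yes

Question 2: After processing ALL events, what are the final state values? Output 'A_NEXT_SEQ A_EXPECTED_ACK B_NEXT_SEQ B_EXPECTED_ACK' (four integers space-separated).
Answer: 5155 401 401 5155

Derivation:
After event 0: A_seq=5072 A_ack=200 B_seq=200 B_ack=5072
After event 1: A_seq=5072 A_ack=286 B_seq=286 B_ack=5072
After event 2: A_seq=5072 A_ack=286 B_seq=378 B_ack=5072
After event 3: A_seq=5072 A_ack=286 B_seq=401 B_ack=5072
After event 4: A_seq=5072 A_ack=401 B_seq=401 B_ack=5072
After event 5: A_seq=5109 A_ack=401 B_seq=401 B_ack=5109
After event 6: A_seq=5109 A_ack=401 B_seq=401 B_ack=5109
After event 7: A_seq=5155 A_ack=401 B_seq=401 B_ack=5155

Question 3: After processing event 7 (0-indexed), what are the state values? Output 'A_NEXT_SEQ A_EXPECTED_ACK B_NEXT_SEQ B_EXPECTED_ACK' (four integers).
After event 0: A_seq=5072 A_ack=200 B_seq=200 B_ack=5072
After event 1: A_seq=5072 A_ack=286 B_seq=286 B_ack=5072
After event 2: A_seq=5072 A_ack=286 B_seq=378 B_ack=5072
After event 3: A_seq=5072 A_ack=286 B_seq=401 B_ack=5072
After event 4: A_seq=5072 A_ack=401 B_seq=401 B_ack=5072
After event 5: A_seq=5109 A_ack=401 B_seq=401 B_ack=5109
After event 6: A_seq=5109 A_ack=401 B_seq=401 B_ack=5109
After event 7: A_seq=5155 A_ack=401 B_seq=401 B_ack=5155

5155 401 401 5155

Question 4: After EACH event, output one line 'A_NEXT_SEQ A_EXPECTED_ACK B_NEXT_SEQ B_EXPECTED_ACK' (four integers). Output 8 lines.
5072 200 200 5072
5072 286 286 5072
5072 286 378 5072
5072 286 401 5072
5072 401 401 5072
5109 401 401 5109
5109 401 401 5109
5155 401 401 5155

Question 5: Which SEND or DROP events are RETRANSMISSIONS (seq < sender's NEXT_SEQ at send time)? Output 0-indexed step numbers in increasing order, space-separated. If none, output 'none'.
Answer: 4

Derivation:
Step 0: SEND seq=5000 -> fresh
Step 1: SEND seq=200 -> fresh
Step 2: DROP seq=286 -> fresh
Step 3: SEND seq=378 -> fresh
Step 4: SEND seq=286 -> retransmit
Step 5: SEND seq=5072 -> fresh
Step 7: SEND seq=5109 -> fresh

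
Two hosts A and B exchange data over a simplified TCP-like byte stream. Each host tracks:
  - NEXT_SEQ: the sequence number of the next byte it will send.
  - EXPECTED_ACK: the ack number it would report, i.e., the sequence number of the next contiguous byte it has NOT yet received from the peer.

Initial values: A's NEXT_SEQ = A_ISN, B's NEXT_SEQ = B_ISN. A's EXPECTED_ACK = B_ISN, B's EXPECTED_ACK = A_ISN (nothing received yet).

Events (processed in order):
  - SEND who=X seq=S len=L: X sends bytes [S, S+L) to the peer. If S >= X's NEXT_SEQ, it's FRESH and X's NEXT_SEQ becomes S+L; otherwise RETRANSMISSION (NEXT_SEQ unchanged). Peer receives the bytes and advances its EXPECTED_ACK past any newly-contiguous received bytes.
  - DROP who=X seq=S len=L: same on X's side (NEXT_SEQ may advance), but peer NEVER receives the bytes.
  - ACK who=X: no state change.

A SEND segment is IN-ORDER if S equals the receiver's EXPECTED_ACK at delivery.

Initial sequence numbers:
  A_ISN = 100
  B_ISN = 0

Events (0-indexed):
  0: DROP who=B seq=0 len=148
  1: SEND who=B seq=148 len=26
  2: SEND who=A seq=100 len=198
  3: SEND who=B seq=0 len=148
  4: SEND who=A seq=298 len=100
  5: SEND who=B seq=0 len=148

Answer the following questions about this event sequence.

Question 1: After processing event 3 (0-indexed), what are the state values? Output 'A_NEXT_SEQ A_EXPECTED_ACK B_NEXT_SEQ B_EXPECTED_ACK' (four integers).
After event 0: A_seq=100 A_ack=0 B_seq=148 B_ack=100
After event 1: A_seq=100 A_ack=0 B_seq=174 B_ack=100
After event 2: A_seq=298 A_ack=0 B_seq=174 B_ack=298
After event 3: A_seq=298 A_ack=174 B_seq=174 B_ack=298

298 174 174 298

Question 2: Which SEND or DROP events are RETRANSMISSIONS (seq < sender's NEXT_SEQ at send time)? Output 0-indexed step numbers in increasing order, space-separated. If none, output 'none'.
Step 0: DROP seq=0 -> fresh
Step 1: SEND seq=148 -> fresh
Step 2: SEND seq=100 -> fresh
Step 3: SEND seq=0 -> retransmit
Step 4: SEND seq=298 -> fresh
Step 5: SEND seq=0 -> retransmit

Answer: 3 5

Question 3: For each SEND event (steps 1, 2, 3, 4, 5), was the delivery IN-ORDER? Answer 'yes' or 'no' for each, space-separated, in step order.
Step 1: SEND seq=148 -> out-of-order
Step 2: SEND seq=100 -> in-order
Step 3: SEND seq=0 -> in-order
Step 4: SEND seq=298 -> in-order
Step 5: SEND seq=0 -> out-of-order

Answer: no yes yes yes no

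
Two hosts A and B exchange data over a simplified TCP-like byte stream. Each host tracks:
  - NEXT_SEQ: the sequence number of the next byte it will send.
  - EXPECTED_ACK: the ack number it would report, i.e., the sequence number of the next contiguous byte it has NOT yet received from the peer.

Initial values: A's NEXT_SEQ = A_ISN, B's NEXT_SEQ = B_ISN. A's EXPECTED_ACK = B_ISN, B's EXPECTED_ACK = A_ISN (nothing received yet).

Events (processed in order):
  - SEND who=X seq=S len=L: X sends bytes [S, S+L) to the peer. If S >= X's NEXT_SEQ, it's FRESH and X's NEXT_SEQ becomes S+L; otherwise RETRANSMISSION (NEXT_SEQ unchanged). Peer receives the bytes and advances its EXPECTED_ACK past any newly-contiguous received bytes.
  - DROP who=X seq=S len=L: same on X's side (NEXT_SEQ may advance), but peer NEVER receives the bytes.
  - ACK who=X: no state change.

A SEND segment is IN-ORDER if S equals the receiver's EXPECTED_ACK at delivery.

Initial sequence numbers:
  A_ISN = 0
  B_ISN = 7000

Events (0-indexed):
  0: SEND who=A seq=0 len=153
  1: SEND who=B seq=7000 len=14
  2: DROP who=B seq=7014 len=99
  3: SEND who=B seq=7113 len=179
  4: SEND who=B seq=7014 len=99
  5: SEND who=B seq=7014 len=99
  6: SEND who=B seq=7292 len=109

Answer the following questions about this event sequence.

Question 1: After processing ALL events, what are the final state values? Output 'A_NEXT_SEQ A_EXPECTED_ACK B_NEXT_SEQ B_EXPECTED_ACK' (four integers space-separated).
Answer: 153 7401 7401 153

Derivation:
After event 0: A_seq=153 A_ack=7000 B_seq=7000 B_ack=153
After event 1: A_seq=153 A_ack=7014 B_seq=7014 B_ack=153
After event 2: A_seq=153 A_ack=7014 B_seq=7113 B_ack=153
After event 3: A_seq=153 A_ack=7014 B_seq=7292 B_ack=153
After event 4: A_seq=153 A_ack=7292 B_seq=7292 B_ack=153
After event 5: A_seq=153 A_ack=7292 B_seq=7292 B_ack=153
After event 6: A_seq=153 A_ack=7401 B_seq=7401 B_ack=153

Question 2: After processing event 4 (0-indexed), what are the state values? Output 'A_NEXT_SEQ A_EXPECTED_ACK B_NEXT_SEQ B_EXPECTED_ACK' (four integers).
After event 0: A_seq=153 A_ack=7000 B_seq=7000 B_ack=153
After event 1: A_seq=153 A_ack=7014 B_seq=7014 B_ack=153
After event 2: A_seq=153 A_ack=7014 B_seq=7113 B_ack=153
After event 3: A_seq=153 A_ack=7014 B_seq=7292 B_ack=153
After event 4: A_seq=153 A_ack=7292 B_seq=7292 B_ack=153

153 7292 7292 153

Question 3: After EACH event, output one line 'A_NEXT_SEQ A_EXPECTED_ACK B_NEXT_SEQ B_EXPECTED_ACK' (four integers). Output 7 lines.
153 7000 7000 153
153 7014 7014 153
153 7014 7113 153
153 7014 7292 153
153 7292 7292 153
153 7292 7292 153
153 7401 7401 153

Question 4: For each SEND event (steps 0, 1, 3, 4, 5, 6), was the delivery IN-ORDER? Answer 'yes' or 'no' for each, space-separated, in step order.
Answer: yes yes no yes no yes

Derivation:
Step 0: SEND seq=0 -> in-order
Step 1: SEND seq=7000 -> in-order
Step 3: SEND seq=7113 -> out-of-order
Step 4: SEND seq=7014 -> in-order
Step 5: SEND seq=7014 -> out-of-order
Step 6: SEND seq=7292 -> in-order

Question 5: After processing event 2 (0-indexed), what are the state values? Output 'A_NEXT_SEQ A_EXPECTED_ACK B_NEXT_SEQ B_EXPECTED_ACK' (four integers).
After event 0: A_seq=153 A_ack=7000 B_seq=7000 B_ack=153
After event 1: A_seq=153 A_ack=7014 B_seq=7014 B_ack=153
After event 2: A_seq=153 A_ack=7014 B_seq=7113 B_ack=153

153 7014 7113 153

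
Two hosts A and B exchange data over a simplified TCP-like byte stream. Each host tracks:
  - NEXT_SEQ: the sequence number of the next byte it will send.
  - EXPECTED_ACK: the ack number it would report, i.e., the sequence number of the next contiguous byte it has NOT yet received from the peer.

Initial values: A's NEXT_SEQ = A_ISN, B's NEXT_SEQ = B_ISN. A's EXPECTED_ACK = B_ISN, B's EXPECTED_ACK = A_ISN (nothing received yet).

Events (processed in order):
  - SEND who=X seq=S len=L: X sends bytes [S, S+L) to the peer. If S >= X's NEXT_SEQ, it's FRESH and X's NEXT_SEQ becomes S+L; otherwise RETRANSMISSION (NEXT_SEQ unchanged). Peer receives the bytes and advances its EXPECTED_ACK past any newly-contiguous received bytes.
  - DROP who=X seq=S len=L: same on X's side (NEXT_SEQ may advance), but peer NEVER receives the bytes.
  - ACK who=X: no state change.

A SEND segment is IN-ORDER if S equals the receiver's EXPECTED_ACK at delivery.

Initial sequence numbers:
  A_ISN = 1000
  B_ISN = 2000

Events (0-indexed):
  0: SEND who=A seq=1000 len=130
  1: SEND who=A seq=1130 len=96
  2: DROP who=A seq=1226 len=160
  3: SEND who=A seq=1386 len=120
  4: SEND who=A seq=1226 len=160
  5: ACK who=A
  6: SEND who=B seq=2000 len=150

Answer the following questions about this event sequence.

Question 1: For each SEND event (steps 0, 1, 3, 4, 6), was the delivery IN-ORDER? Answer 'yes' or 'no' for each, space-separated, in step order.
Step 0: SEND seq=1000 -> in-order
Step 1: SEND seq=1130 -> in-order
Step 3: SEND seq=1386 -> out-of-order
Step 4: SEND seq=1226 -> in-order
Step 6: SEND seq=2000 -> in-order

Answer: yes yes no yes yes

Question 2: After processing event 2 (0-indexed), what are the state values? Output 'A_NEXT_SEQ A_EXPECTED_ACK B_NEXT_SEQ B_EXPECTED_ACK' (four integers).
After event 0: A_seq=1130 A_ack=2000 B_seq=2000 B_ack=1130
After event 1: A_seq=1226 A_ack=2000 B_seq=2000 B_ack=1226
After event 2: A_seq=1386 A_ack=2000 B_seq=2000 B_ack=1226

1386 2000 2000 1226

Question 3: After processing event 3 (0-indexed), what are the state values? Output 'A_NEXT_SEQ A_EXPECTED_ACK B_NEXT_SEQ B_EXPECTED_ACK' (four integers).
After event 0: A_seq=1130 A_ack=2000 B_seq=2000 B_ack=1130
After event 1: A_seq=1226 A_ack=2000 B_seq=2000 B_ack=1226
After event 2: A_seq=1386 A_ack=2000 B_seq=2000 B_ack=1226
After event 3: A_seq=1506 A_ack=2000 B_seq=2000 B_ack=1226

1506 2000 2000 1226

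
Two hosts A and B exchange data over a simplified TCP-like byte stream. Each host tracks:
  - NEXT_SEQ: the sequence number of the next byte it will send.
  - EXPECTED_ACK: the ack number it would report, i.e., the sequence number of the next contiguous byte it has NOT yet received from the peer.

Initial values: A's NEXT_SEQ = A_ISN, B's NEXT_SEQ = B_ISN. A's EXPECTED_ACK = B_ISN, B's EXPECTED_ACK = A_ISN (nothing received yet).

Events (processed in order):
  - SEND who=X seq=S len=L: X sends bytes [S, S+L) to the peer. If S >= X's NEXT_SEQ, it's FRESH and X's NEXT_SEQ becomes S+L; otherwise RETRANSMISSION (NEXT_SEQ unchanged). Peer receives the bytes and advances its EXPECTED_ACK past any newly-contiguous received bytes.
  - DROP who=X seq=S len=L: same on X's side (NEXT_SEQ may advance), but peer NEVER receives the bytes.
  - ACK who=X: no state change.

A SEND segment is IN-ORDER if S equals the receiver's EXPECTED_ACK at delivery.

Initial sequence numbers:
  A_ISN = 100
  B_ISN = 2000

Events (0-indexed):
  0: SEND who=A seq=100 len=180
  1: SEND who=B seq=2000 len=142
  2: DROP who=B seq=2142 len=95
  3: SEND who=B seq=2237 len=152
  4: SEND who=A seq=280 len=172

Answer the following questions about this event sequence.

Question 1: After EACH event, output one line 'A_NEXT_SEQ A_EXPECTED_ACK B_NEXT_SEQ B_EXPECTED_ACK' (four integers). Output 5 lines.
280 2000 2000 280
280 2142 2142 280
280 2142 2237 280
280 2142 2389 280
452 2142 2389 452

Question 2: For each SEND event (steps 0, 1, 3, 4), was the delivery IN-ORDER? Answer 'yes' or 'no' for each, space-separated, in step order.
Answer: yes yes no yes

Derivation:
Step 0: SEND seq=100 -> in-order
Step 1: SEND seq=2000 -> in-order
Step 3: SEND seq=2237 -> out-of-order
Step 4: SEND seq=280 -> in-order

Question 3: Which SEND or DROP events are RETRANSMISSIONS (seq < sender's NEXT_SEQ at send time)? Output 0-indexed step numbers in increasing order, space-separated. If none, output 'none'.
Answer: none

Derivation:
Step 0: SEND seq=100 -> fresh
Step 1: SEND seq=2000 -> fresh
Step 2: DROP seq=2142 -> fresh
Step 3: SEND seq=2237 -> fresh
Step 4: SEND seq=280 -> fresh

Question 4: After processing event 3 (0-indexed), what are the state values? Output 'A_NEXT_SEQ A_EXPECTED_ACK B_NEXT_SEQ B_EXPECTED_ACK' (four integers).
After event 0: A_seq=280 A_ack=2000 B_seq=2000 B_ack=280
After event 1: A_seq=280 A_ack=2142 B_seq=2142 B_ack=280
After event 2: A_seq=280 A_ack=2142 B_seq=2237 B_ack=280
After event 3: A_seq=280 A_ack=2142 B_seq=2389 B_ack=280

280 2142 2389 280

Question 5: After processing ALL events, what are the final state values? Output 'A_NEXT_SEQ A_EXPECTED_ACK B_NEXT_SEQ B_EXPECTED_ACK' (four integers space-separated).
After event 0: A_seq=280 A_ack=2000 B_seq=2000 B_ack=280
After event 1: A_seq=280 A_ack=2142 B_seq=2142 B_ack=280
After event 2: A_seq=280 A_ack=2142 B_seq=2237 B_ack=280
After event 3: A_seq=280 A_ack=2142 B_seq=2389 B_ack=280
After event 4: A_seq=452 A_ack=2142 B_seq=2389 B_ack=452

Answer: 452 2142 2389 452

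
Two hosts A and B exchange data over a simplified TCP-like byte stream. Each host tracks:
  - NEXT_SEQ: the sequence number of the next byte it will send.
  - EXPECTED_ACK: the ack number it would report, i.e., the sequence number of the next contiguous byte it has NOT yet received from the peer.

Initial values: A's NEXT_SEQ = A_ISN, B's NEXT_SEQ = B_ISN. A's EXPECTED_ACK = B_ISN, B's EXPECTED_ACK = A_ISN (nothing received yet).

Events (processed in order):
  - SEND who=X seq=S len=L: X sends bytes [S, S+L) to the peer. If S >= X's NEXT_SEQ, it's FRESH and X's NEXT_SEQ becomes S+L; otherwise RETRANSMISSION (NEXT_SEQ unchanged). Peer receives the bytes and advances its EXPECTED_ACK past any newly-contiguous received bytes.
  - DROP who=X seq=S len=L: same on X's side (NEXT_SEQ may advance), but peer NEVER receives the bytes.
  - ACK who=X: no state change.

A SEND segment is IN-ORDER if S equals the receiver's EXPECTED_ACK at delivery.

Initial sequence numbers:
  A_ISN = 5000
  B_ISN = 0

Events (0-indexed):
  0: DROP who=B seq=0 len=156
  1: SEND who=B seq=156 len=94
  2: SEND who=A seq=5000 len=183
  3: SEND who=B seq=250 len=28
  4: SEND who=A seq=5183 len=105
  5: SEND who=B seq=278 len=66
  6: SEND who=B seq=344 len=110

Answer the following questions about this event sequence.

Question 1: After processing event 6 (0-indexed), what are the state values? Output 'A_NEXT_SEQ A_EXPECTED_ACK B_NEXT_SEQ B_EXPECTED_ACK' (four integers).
After event 0: A_seq=5000 A_ack=0 B_seq=156 B_ack=5000
After event 1: A_seq=5000 A_ack=0 B_seq=250 B_ack=5000
After event 2: A_seq=5183 A_ack=0 B_seq=250 B_ack=5183
After event 3: A_seq=5183 A_ack=0 B_seq=278 B_ack=5183
After event 4: A_seq=5288 A_ack=0 B_seq=278 B_ack=5288
After event 5: A_seq=5288 A_ack=0 B_seq=344 B_ack=5288
After event 6: A_seq=5288 A_ack=0 B_seq=454 B_ack=5288

5288 0 454 5288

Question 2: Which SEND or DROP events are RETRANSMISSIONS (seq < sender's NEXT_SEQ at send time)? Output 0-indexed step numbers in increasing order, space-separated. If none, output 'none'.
Step 0: DROP seq=0 -> fresh
Step 1: SEND seq=156 -> fresh
Step 2: SEND seq=5000 -> fresh
Step 3: SEND seq=250 -> fresh
Step 4: SEND seq=5183 -> fresh
Step 5: SEND seq=278 -> fresh
Step 6: SEND seq=344 -> fresh

Answer: none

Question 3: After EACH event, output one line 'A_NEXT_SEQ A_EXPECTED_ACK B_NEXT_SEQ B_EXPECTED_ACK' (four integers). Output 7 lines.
5000 0 156 5000
5000 0 250 5000
5183 0 250 5183
5183 0 278 5183
5288 0 278 5288
5288 0 344 5288
5288 0 454 5288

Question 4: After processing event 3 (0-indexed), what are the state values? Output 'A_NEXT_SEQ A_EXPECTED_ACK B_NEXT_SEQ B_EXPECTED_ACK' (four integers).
After event 0: A_seq=5000 A_ack=0 B_seq=156 B_ack=5000
After event 1: A_seq=5000 A_ack=0 B_seq=250 B_ack=5000
After event 2: A_seq=5183 A_ack=0 B_seq=250 B_ack=5183
After event 3: A_seq=5183 A_ack=0 B_seq=278 B_ack=5183

5183 0 278 5183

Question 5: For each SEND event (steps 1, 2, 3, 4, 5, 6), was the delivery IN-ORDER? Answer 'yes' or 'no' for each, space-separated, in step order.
Answer: no yes no yes no no

Derivation:
Step 1: SEND seq=156 -> out-of-order
Step 2: SEND seq=5000 -> in-order
Step 3: SEND seq=250 -> out-of-order
Step 4: SEND seq=5183 -> in-order
Step 5: SEND seq=278 -> out-of-order
Step 6: SEND seq=344 -> out-of-order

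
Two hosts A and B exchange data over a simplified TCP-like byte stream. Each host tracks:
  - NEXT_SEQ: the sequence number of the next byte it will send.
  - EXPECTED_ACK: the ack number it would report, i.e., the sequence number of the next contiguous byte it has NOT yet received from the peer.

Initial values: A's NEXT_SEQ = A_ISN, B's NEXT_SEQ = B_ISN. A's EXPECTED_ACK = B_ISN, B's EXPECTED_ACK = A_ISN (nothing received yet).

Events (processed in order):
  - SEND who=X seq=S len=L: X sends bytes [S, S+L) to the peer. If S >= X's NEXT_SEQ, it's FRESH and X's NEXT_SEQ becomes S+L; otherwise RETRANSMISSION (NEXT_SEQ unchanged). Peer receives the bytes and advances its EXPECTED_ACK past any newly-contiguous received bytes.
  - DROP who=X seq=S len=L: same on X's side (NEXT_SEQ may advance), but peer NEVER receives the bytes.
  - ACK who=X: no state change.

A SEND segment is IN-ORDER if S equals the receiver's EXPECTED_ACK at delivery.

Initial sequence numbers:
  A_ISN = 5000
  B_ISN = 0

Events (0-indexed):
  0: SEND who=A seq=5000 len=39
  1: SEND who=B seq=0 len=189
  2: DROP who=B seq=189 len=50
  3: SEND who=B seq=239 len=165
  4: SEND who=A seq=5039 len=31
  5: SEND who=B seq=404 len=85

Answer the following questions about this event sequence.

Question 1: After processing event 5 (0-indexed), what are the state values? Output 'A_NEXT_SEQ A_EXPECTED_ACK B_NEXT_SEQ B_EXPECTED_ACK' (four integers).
After event 0: A_seq=5039 A_ack=0 B_seq=0 B_ack=5039
After event 1: A_seq=5039 A_ack=189 B_seq=189 B_ack=5039
After event 2: A_seq=5039 A_ack=189 B_seq=239 B_ack=5039
After event 3: A_seq=5039 A_ack=189 B_seq=404 B_ack=5039
After event 4: A_seq=5070 A_ack=189 B_seq=404 B_ack=5070
After event 5: A_seq=5070 A_ack=189 B_seq=489 B_ack=5070

5070 189 489 5070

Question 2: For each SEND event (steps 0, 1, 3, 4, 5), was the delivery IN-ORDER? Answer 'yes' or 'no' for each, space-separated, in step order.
Answer: yes yes no yes no

Derivation:
Step 0: SEND seq=5000 -> in-order
Step 1: SEND seq=0 -> in-order
Step 3: SEND seq=239 -> out-of-order
Step 4: SEND seq=5039 -> in-order
Step 5: SEND seq=404 -> out-of-order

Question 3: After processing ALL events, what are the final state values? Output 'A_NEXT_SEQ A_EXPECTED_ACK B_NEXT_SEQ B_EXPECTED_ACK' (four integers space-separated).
After event 0: A_seq=5039 A_ack=0 B_seq=0 B_ack=5039
After event 1: A_seq=5039 A_ack=189 B_seq=189 B_ack=5039
After event 2: A_seq=5039 A_ack=189 B_seq=239 B_ack=5039
After event 3: A_seq=5039 A_ack=189 B_seq=404 B_ack=5039
After event 4: A_seq=5070 A_ack=189 B_seq=404 B_ack=5070
After event 5: A_seq=5070 A_ack=189 B_seq=489 B_ack=5070

Answer: 5070 189 489 5070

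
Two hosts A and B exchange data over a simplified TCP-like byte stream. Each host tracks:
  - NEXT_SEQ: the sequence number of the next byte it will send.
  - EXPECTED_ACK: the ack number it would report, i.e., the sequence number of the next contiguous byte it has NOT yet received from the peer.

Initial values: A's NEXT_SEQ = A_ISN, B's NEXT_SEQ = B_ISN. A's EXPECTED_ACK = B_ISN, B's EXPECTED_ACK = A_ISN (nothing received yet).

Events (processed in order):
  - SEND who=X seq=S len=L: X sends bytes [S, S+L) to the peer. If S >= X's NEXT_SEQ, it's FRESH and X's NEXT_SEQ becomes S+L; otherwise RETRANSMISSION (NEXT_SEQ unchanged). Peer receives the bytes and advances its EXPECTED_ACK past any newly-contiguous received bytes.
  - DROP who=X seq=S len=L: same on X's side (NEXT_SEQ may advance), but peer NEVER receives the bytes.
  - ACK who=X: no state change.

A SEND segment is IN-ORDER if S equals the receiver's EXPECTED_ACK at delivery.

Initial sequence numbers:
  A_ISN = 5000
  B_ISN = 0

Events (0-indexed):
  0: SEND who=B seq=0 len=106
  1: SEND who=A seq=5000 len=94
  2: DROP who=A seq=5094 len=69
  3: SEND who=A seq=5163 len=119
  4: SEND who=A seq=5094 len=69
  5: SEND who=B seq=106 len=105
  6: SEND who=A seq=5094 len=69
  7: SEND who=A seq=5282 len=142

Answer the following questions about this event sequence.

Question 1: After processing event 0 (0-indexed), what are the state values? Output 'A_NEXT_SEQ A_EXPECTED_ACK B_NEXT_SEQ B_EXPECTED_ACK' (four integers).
After event 0: A_seq=5000 A_ack=106 B_seq=106 B_ack=5000

5000 106 106 5000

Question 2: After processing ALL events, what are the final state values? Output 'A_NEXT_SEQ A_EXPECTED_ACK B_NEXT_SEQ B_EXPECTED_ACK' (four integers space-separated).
After event 0: A_seq=5000 A_ack=106 B_seq=106 B_ack=5000
After event 1: A_seq=5094 A_ack=106 B_seq=106 B_ack=5094
After event 2: A_seq=5163 A_ack=106 B_seq=106 B_ack=5094
After event 3: A_seq=5282 A_ack=106 B_seq=106 B_ack=5094
After event 4: A_seq=5282 A_ack=106 B_seq=106 B_ack=5282
After event 5: A_seq=5282 A_ack=211 B_seq=211 B_ack=5282
After event 6: A_seq=5282 A_ack=211 B_seq=211 B_ack=5282
After event 7: A_seq=5424 A_ack=211 B_seq=211 B_ack=5424

Answer: 5424 211 211 5424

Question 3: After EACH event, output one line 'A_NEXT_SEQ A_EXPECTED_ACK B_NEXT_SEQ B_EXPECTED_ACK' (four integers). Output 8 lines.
5000 106 106 5000
5094 106 106 5094
5163 106 106 5094
5282 106 106 5094
5282 106 106 5282
5282 211 211 5282
5282 211 211 5282
5424 211 211 5424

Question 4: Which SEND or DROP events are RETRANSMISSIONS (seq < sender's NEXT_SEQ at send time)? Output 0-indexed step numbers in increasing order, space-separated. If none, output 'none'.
Step 0: SEND seq=0 -> fresh
Step 1: SEND seq=5000 -> fresh
Step 2: DROP seq=5094 -> fresh
Step 3: SEND seq=5163 -> fresh
Step 4: SEND seq=5094 -> retransmit
Step 5: SEND seq=106 -> fresh
Step 6: SEND seq=5094 -> retransmit
Step 7: SEND seq=5282 -> fresh

Answer: 4 6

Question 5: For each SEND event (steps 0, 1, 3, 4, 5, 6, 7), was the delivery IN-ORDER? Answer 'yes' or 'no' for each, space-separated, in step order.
Answer: yes yes no yes yes no yes

Derivation:
Step 0: SEND seq=0 -> in-order
Step 1: SEND seq=5000 -> in-order
Step 3: SEND seq=5163 -> out-of-order
Step 4: SEND seq=5094 -> in-order
Step 5: SEND seq=106 -> in-order
Step 6: SEND seq=5094 -> out-of-order
Step 7: SEND seq=5282 -> in-order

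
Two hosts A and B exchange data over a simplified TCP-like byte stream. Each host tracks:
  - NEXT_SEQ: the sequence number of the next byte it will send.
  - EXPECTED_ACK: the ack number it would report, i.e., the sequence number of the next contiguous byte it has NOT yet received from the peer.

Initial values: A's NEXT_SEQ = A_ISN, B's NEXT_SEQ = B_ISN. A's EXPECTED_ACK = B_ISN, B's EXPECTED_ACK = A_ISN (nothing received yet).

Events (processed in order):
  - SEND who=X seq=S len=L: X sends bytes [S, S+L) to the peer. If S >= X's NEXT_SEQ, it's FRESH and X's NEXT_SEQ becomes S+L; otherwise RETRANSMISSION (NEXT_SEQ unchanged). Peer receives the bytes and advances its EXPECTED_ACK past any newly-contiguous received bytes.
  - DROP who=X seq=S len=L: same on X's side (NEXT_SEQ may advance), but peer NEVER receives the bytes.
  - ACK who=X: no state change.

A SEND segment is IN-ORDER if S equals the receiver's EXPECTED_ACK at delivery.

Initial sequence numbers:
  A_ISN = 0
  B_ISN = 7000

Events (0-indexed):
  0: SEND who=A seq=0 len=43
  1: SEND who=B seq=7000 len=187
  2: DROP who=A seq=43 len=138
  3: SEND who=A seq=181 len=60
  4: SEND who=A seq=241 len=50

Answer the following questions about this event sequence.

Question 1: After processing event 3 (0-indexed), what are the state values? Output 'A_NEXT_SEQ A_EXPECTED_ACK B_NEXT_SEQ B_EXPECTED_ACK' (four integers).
After event 0: A_seq=43 A_ack=7000 B_seq=7000 B_ack=43
After event 1: A_seq=43 A_ack=7187 B_seq=7187 B_ack=43
After event 2: A_seq=181 A_ack=7187 B_seq=7187 B_ack=43
After event 3: A_seq=241 A_ack=7187 B_seq=7187 B_ack=43

241 7187 7187 43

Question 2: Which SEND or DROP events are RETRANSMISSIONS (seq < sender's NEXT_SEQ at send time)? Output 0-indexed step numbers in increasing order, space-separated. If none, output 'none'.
Step 0: SEND seq=0 -> fresh
Step 1: SEND seq=7000 -> fresh
Step 2: DROP seq=43 -> fresh
Step 3: SEND seq=181 -> fresh
Step 4: SEND seq=241 -> fresh

Answer: none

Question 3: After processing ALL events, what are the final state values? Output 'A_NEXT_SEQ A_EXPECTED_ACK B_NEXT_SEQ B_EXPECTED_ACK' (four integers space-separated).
After event 0: A_seq=43 A_ack=7000 B_seq=7000 B_ack=43
After event 1: A_seq=43 A_ack=7187 B_seq=7187 B_ack=43
After event 2: A_seq=181 A_ack=7187 B_seq=7187 B_ack=43
After event 3: A_seq=241 A_ack=7187 B_seq=7187 B_ack=43
After event 4: A_seq=291 A_ack=7187 B_seq=7187 B_ack=43

Answer: 291 7187 7187 43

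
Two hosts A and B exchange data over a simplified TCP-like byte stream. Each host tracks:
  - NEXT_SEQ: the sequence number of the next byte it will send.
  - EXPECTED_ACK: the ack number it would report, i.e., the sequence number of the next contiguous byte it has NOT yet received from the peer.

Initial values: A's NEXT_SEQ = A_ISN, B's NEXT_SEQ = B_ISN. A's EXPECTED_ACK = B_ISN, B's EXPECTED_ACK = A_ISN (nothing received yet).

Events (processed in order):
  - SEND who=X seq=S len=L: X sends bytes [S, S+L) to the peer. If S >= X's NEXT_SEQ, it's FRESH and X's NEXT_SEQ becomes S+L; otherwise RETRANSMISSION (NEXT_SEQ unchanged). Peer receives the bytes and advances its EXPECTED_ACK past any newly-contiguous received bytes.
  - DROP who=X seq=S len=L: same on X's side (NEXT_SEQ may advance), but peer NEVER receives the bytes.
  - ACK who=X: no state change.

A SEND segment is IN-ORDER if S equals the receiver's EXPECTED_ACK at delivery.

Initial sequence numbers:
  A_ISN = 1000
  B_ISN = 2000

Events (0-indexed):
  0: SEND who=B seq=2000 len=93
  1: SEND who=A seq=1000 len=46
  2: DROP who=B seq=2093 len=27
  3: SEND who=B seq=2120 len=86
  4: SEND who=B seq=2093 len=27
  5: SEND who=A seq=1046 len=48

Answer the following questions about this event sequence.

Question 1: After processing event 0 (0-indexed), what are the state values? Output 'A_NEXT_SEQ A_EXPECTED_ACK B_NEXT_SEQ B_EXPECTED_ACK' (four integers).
After event 0: A_seq=1000 A_ack=2093 B_seq=2093 B_ack=1000

1000 2093 2093 1000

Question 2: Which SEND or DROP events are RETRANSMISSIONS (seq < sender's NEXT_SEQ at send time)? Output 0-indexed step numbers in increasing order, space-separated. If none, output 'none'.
Step 0: SEND seq=2000 -> fresh
Step 1: SEND seq=1000 -> fresh
Step 2: DROP seq=2093 -> fresh
Step 3: SEND seq=2120 -> fresh
Step 4: SEND seq=2093 -> retransmit
Step 5: SEND seq=1046 -> fresh

Answer: 4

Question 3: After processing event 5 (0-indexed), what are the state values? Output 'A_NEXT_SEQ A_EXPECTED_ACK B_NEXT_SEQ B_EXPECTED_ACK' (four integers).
After event 0: A_seq=1000 A_ack=2093 B_seq=2093 B_ack=1000
After event 1: A_seq=1046 A_ack=2093 B_seq=2093 B_ack=1046
After event 2: A_seq=1046 A_ack=2093 B_seq=2120 B_ack=1046
After event 3: A_seq=1046 A_ack=2093 B_seq=2206 B_ack=1046
After event 4: A_seq=1046 A_ack=2206 B_seq=2206 B_ack=1046
After event 5: A_seq=1094 A_ack=2206 B_seq=2206 B_ack=1094

1094 2206 2206 1094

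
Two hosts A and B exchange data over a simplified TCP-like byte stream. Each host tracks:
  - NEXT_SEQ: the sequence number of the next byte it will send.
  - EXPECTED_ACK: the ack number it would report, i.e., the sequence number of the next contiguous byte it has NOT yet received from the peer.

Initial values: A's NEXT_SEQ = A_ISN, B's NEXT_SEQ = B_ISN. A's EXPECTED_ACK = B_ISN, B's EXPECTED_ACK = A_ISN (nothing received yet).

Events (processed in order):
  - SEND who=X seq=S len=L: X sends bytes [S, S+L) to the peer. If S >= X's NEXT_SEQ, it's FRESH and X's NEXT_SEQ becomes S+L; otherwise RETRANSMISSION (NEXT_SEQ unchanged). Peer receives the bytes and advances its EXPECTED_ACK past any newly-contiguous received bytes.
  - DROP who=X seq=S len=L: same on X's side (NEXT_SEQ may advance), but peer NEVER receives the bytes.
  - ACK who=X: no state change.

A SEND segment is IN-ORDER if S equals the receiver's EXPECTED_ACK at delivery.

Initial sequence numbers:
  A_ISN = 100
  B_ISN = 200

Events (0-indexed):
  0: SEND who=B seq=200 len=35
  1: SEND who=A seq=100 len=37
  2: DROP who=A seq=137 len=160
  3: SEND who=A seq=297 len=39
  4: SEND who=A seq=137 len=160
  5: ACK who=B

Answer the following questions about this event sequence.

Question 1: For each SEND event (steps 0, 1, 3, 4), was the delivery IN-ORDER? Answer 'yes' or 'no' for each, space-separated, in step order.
Step 0: SEND seq=200 -> in-order
Step 1: SEND seq=100 -> in-order
Step 3: SEND seq=297 -> out-of-order
Step 4: SEND seq=137 -> in-order

Answer: yes yes no yes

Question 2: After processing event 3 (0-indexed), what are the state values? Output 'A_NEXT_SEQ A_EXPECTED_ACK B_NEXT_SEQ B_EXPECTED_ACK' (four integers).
After event 0: A_seq=100 A_ack=235 B_seq=235 B_ack=100
After event 1: A_seq=137 A_ack=235 B_seq=235 B_ack=137
After event 2: A_seq=297 A_ack=235 B_seq=235 B_ack=137
After event 3: A_seq=336 A_ack=235 B_seq=235 B_ack=137

336 235 235 137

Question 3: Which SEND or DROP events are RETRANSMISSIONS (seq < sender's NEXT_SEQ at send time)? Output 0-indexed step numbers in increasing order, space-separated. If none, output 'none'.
Step 0: SEND seq=200 -> fresh
Step 1: SEND seq=100 -> fresh
Step 2: DROP seq=137 -> fresh
Step 3: SEND seq=297 -> fresh
Step 4: SEND seq=137 -> retransmit

Answer: 4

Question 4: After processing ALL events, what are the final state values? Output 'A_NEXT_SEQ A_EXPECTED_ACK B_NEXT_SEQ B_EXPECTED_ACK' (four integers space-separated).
Answer: 336 235 235 336

Derivation:
After event 0: A_seq=100 A_ack=235 B_seq=235 B_ack=100
After event 1: A_seq=137 A_ack=235 B_seq=235 B_ack=137
After event 2: A_seq=297 A_ack=235 B_seq=235 B_ack=137
After event 3: A_seq=336 A_ack=235 B_seq=235 B_ack=137
After event 4: A_seq=336 A_ack=235 B_seq=235 B_ack=336
After event 5: A_seq=336 A_ack=235 B_seq=235 B_ack=336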